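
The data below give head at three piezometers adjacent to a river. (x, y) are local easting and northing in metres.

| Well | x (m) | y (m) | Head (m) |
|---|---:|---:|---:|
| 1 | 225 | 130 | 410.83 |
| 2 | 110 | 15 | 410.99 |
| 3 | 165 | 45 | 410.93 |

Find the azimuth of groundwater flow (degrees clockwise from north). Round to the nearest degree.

048°

With h = a·x + b·y + c and 1 as origin, the differences give:
  (-115)·a + (-115)·b = +0.16
  (-60)·a + (-85)·b = +0.10
Eliminate b (×(-85) and ×(-115), subtract): 2875·a = -2.100 → a = ∂h/∂x = -0.0007304
Back-substitute: b = ∂h/∂y = -0.0006609.
Flow direction (−∇h) has components (+0.0007304 E, +0.0006609 N).
Azimuth = atan2(E, N) = atan2(+0.0007304, +0.0006609) = 47.9° ≈ 048°.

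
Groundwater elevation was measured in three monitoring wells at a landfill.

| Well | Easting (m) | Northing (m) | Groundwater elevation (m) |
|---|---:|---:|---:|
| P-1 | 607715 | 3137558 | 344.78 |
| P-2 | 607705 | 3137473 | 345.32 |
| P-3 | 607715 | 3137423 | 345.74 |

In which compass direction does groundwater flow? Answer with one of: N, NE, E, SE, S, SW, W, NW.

NW

Differences from P-1: to P-2 (Δx, Δy, Δh) = (-10, -85, +0.54); to P-3 = (0, -135, +0.96).
Solve a·Δx + b·Δy = Δh: det = (-10)·(-135) − 0·(-85) = 1350.
∂h/∂x = [(+0.54)·(-135) − (+0.96)·(-85)] / 1350 = +0.006444
∂h/∂y = [(-10)·(+0.96) − 0·(+0.54)] / 1350 = -0.007111
Flow = −∇h = (-0.006444 east, +0.007111 north), which points northwest.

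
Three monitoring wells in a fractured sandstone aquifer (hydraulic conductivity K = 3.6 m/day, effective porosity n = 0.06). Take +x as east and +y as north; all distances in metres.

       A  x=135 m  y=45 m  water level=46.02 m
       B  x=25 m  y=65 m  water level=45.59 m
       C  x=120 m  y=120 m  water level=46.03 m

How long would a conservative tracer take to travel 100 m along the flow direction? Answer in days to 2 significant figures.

400 days

With h = a·x + b·y + c and A as origin, the differences give:
  (-110)·a + 20·b = -0.43
  (-15)·a + 75·b = +0.01
Eliminate b (×75 and ×20, subtract): -7950·a = -32.450 → a = ∂h/∂x = +0.004082
Back-substitute: b = ∂h/∂y = +0.0009497.
|∇h| = √(0.004082² + 0.0009497²) = 0.004191
Seepage velocity v = K·i/n = 3.6 × 0.004191 / 0.06 = 0.2515 m/day.
t = 100 / 0.2515 = 397.6 days.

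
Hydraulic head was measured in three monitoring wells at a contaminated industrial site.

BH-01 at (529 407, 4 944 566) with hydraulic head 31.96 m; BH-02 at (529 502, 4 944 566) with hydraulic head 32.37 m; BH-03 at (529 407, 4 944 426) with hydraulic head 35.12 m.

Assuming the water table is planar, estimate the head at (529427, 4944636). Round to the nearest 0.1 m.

30.5 m

∂h/∂x = (32.37 − 31.96) / (529502 − 529407) = +0.004316
∂h/∂y = (35.12 − 31.96) / (4944426 − 4944566) = -0.02257
h(529427, 4944636) = 31.96 + (+0.004316)·(20) + (-0.02257)·(70) = 31.96 +0.086 -1.580 = 30.466 m.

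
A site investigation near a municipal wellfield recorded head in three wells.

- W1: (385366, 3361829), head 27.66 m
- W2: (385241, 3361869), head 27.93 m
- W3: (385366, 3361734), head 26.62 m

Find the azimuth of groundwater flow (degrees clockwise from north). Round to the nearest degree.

Taking W1 as reference: W2−W1 = (-125, 40, +0.27); W3−W1 = (0, -95, -1.04).
Determinant of the coordinate differences = (-125)·(-95) − 0·40 = 11875.
∂h/∂x = [(+0.27)·(-95) − (-1.04)·40] / 11875 = +0.001343
∂h/∂y = [(-125)·(-1.04) − 0·(+0.27)] / 11875 = +0.01095
Flow direction (−∇h) has components (-0.001343 E, -0.01095 N).
Azimuth = atan2(E, N) = atan2(-0.001343, -0.01095) = 187.0° ≈ 187°.

187°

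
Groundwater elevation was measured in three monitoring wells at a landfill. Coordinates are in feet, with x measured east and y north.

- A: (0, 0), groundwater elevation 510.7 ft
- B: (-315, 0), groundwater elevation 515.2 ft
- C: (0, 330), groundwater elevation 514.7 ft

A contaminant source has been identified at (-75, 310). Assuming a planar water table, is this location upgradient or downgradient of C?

∂h/∂x = (515.2 − 510.7) / (-315 − 0) = -0.01429
∂h/∂y = (514.7 − 510.7) / (330 − 0) = +0.01212
Head at (-75, 310) = 510.7 + (-0.01429)·(-75) + (+0.01212)·(310) = 515.53 ft.
That is higher than the 514.7 ft at C, so the point is upgradient.

upgradient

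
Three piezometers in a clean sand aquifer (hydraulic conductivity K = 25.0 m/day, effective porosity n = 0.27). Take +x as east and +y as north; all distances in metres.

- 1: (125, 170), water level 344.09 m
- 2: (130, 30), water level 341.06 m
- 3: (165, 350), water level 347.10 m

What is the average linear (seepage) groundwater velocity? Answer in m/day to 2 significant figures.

2.6 m/day

With h = a·x + b·y + c and 1 as origin, the differences give:
  5·a + (-140)·b = -3.03
  40·a + 180·b = +3.01
Eliminate b (×180 and ×(-140), subtract): 6500·a = -124.000 → a = ∂h/∂x = -0.01908
Back-substitute: b = ∂h/∂y = +0.02096.
|∇h| = √(-0.01908² + 0.02096²) = 0.02834
Seepage velocity v = K·i/n = 25.0 × 0.02834 / 0.27 = 2.624 m/day.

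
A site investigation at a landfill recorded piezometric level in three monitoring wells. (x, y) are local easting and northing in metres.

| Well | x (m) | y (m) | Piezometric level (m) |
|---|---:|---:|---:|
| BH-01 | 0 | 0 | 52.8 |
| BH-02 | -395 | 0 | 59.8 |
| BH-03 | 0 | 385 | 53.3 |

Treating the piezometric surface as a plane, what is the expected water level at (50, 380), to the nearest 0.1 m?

∂h/∂x = (59.8 − 52.8) / (-395 − 0) = -0.01772
∂h/∂y = (53.3 − 52.8) / (385 − 0) = +0.001299
h(50, 380) = 52.8 + (-0.01772)·(50) + (+0.001299)·(380) = 52.8 -0.886 +0.494 = 52.407 m.

52.4 m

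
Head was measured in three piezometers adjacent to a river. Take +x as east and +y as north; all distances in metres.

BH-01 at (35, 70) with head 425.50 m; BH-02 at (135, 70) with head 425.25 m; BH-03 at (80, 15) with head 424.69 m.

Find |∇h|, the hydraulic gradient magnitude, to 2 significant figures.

0.013

Taking BH-01 as reference: BH-02−BH-01 = (100, 0, -0.25); BH-03−BH-01 = (45, -55, -0.81).
Determinant of the coordinate differences = 100·(-55) − 45·0 = -5500.
∂h/∂x = [(-0.25)·(-55) − (-0.81)·0] / -5500 = -0.002500
∂h/∂y = [100·(-0.81) − 45·(-0.25)] / -5500 = +0.01268
|∇h| = √(-0.002500² + 0.01268²) = 0.01292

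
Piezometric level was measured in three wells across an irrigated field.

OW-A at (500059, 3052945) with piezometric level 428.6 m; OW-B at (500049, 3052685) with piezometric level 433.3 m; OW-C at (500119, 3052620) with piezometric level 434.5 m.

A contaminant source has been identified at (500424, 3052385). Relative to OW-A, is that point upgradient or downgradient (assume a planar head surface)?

upgradient

Three-point gradient (reference OW-A): Δ to OW-B = (-10, -260, +4.7), Δ to OW-C = (60, -325, +5.9).
∂h/∂x = +0.0003448, ∂h/∂y = -0.01809 (det = 18850).
Head at (500424, 3052385) = 428.6 + (+0.0003448)·(365) + (-0.01809)·(-560) = 438.86 m.
That is higher than the 428.6 m at OW-A, so the point is upgradient.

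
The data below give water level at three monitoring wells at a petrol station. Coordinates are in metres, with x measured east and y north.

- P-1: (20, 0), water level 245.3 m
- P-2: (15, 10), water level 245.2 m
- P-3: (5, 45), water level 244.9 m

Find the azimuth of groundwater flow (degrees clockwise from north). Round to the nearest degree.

315°

Taking P-1 as reference: P-2−P-1 = (-5, 10, -0.1); P-3−P-1 = (-15, 45, -0.4).
Determinant of the coordinate differences = (-5)·45 − (-15)·10 = -75.
∂h/∂x = [(-0.1)·45 − (-0.4)·10] / -75 = +0.006667
∂h/∂y = [(-5)·(-0.4) − (-15)·(-0.1)] / -75 = -0.006667
Flow direction (−∇h) has components (-0.006667 E, +0.006667 N).
Azimuth = atan2(E, N) = atan2(-0.006667, +0.006667) = 315.0° ≈ 315°.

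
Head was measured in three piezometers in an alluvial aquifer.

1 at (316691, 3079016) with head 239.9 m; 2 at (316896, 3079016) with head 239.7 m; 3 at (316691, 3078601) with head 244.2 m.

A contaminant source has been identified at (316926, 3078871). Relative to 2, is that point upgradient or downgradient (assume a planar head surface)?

upgradient

∂h/∂x = (239.7 − 239.9) / (316896 − 316691) = -0.0009756
∂h/∂y = (244.2 − 239.9) / (3078601 − 3079016) = -0.01036
Head at (316926, 3078871) = 239.9 + (-0.0009756)·(235) + (-0.01036)·(-145) = 241.17 m.
That is higher than the 239.7 m at 2, so the point is upgradient.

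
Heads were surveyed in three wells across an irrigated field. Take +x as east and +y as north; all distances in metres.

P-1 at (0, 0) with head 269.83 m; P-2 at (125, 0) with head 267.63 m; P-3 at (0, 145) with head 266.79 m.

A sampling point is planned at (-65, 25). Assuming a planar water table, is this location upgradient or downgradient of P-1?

∂h/∂x = (267.63 − 269.83) / (125 − 0) = -0.01760
∂h/∂y = (266.79 − 269.83) / (145 − 0) = -0.02097
Head at (-65, 25) = 269.83 + (-0.01760)·(-65) + (-0.02097)·(25) = 270.45 m.
That is higher than the 269.83 m at P-1, so the point is upgradient.

upgradient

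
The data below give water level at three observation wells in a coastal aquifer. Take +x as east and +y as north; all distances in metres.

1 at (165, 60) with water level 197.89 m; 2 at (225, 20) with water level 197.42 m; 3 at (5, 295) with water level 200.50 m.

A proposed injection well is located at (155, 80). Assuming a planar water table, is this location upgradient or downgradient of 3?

downgradient

Taking 1 as reference: 2−1 = (60, -40, -0.47); 3−1 = (-160, 235, +2.61).
Determinant of the coordinate differences = 60·235 − (-160)·(-40) = 7700.
∂h/∂x = [(-0.47)·235 − (+2.61)·(-40)] / 7700 = -0.0007857
∂h/∂y = [60·(+2.61) − (-160)·(-0.47)] / 7700 = +0.01057
Head at (155, 80) = 197.89 + (-0.0007857)·(-10) + (+0.01057)·(20) = 198.11 m.
That is lower than the 200.50 m at 3, so the point is downgradient.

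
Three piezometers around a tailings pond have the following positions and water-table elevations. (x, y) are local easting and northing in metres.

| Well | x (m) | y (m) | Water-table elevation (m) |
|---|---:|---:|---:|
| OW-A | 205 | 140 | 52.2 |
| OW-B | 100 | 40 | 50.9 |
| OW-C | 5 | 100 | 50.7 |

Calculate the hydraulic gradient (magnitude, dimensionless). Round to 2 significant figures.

With h = a·x + b·y + c and OW-A as origin, the differences give:
  (-105)·a + (-100)·b = -1.3
  (-200)·a + (-40)·b = -1.5
Eliminate b (×(-40) and ×(-100), subtract): -15800·a = -98.00 → a = ∂h/∂x = +0.006203
Back-substitute: b = ∂h/∂y = +0.006487.
|∇h| = √(0.006203² + 0.006487²) = 0.008975

0.0090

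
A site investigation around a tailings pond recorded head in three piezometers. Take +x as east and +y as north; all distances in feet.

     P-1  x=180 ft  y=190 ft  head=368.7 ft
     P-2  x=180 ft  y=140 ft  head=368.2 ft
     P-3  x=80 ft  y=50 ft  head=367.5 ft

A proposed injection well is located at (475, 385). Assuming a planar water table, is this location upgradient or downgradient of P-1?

With h = a·x + b·y + c and P-1 as origin, the differences give:
  0·a + (-50)·b = -0.5
  (-100)·a + (-140)·b = -1.2
Eliminate b (×(-140) and ×(-50), subtract): -5000·a = 10.00 → a = ∂h/∂x = -0.002000
Back-substitute: b = ∂h/∂y = +0.01000.
Head at (475, 385) = 368.7 + (-0.002000)·(295) + (+0.01000)·(195) = 370.06 ft.
That is higher than the 368.7 ft at P-1, so the point is upgradient.

upgradient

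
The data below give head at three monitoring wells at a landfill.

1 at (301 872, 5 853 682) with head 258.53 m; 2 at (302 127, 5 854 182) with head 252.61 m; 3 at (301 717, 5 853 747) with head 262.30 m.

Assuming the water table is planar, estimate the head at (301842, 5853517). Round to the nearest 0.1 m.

Differences from 1: to 2 (Δx, Δy, Δh) = (255, 500, -5.92); to 3 = (-155, 65, +3.77).
Determinant of the coordinate differences = 255·65 − (-155)·500 = 94075.
∂h/∂x = [(-5.92)·65 − (+3.77)·500] / 94075 = -0.02413
∂h/∂y = [255·(+3.77) − (-155)·(-5.92)] / 94075 = +0.0004651
h(301842, 5853517) = 258.53 + (-0.02413)·(-30) + (+0.0004651)·(-165) = 258.53 +0.724 -0.077 = 259.177 m.

259.2 m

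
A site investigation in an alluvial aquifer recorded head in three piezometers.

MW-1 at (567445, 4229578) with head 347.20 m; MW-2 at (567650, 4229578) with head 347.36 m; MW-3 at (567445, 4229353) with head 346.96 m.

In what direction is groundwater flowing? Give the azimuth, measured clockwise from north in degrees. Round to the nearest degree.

∂h/∂x = (347.36 − 347.20) / (567650 − 567445) = +0.0007805
∂h/∂y = (346.96 − 347.20) / (4229353 − 4229578) = +0.001067
Flow direction (−∇h) has components (-0.0007805 E, -0.001067 N).
Azimuth = atan2(E, N) = atan2(-0.0007805, -0.001067) = 216.2° ≈ 216°.

216°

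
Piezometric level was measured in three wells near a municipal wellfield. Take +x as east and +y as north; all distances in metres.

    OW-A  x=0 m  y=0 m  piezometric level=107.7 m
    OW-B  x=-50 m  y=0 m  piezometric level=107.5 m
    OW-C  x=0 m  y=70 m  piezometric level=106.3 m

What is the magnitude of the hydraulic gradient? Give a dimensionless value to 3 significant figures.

∂h/∂x = (107.5 − 107.7) / (-50 − 0) = +0.004000
∂h/∂y = (106.3 − 107.7) / (70 − 0) = -0.02000
|∇h| = √(0.004000² + -0.02000²) = 0.0204

0.0204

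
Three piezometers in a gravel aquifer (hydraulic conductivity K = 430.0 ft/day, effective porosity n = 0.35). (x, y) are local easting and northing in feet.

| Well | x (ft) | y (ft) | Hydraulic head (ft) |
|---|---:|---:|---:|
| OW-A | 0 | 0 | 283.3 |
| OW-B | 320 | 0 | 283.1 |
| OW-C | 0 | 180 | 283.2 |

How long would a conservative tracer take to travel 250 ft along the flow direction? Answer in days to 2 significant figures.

240 days

∂h/∂x = (283.1 − 283.3) / (320 − 0) = -0.0006250
∂h/∂y = (283.2 − 283.3) / (180 − 0) = -0.0005556
|∇h| = √(-0.0006250² + -0.0005556²) = 0.0008363
Seepage velocity v = K·i/n = 430.0 × 0.0008363 / 0.35 = 1.027 ft/day.
t = 250 / 1.027 = 243.4 days.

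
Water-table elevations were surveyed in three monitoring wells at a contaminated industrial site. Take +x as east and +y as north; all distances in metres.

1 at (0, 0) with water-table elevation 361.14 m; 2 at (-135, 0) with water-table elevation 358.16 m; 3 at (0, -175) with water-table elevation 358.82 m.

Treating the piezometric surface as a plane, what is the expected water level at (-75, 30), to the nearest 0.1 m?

∂h/∂x = (358.16 − 361.14) / (-135 − 0) = +0.02207
∂h/∂y = (358.82 − 361.14) / (-175 − 0) = +0.01326
h(-75, 30) = 361.14 + (+0.02207)·(-75) + (+0.01326)·(30) = 361.14 -1.656 +0.398 = 359.882 m.

359.9 m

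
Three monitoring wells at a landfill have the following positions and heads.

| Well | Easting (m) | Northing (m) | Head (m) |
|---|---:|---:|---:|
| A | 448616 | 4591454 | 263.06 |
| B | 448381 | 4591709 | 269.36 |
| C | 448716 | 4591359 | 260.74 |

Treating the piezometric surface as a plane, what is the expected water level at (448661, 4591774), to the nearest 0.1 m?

Differences from A: to B (Δx, Δy, Δh) = (-235, 255, +6.30); to C = (100, -95, -2.32).
Solve a·Δx + b·Δy = Δh: det = (-235)·(-95) − 100·255 = -3175.
∂h/∂x = [(+6.30)·(-95) − (-2.32)·255] / -3175 = +0.002173
∂h/∂y = [(-235)·(-2.32) − 100·(+6.30)] / -3175 = +0.02671
h(448661, 4591774) = 263.06 + (+0.002173)·(45) + (+0.02671)·(320) = 263.06 +0.098 +8.547 = 271.705 m.

271.7 m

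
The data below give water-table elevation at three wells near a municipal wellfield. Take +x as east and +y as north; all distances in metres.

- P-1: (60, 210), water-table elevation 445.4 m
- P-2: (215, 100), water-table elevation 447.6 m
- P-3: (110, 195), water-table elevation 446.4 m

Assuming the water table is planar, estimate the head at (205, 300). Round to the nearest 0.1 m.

450.2 m

Differences from P-1: to P-2 (Δx, Δy, Δh) = (155, -110, +2.2); to P-3 = (50, -15, +1.0).
Determinant of the coordinate differences = 155·(-15) − 50·(-110) = 3175.
∂h/∂x = [(+2.2)·(-15) − (+1.0)·(-110)] / 3175 = +0.02425
∂h/∂y = [155·(+1.0) − 50·(+2.2)] / 3175 = +0.01417
h(205, 300) = 445.4 + (+0.02425)·(145) + (+0.01417)·(90) = 445.4 +3.517 +1.276 = 450.192 m.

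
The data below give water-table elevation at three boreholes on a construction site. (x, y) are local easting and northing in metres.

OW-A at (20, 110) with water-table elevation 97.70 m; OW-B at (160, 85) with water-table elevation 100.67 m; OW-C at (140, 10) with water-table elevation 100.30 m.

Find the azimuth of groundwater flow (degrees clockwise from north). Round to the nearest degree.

272°

With h = a·x + b·y + c and OW-A as origin, the differences give:
  140·a + (-25)·b = +2.97
  120·a + (-100)·b = +2.60
Eliminate b (×(-100) and ×(-25), subtract): -11000·a = -232.000 → a = ∂h/∂x = +0.02109
Back-substitute: b = ∂h/∂y = -0.0006909.
Flow direction (−∇h) has components (-0.02109 E, +0.0006909 N).
Azimuth = atan2(E, N) = atan2(-0.02109, +0.0006909) = 271.9° ≈ 272°.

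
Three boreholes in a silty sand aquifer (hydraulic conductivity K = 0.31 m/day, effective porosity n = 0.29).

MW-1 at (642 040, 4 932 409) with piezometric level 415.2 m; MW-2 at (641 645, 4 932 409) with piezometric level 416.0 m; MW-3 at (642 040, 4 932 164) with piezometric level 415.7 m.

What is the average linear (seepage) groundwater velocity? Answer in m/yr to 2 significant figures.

∂h/∂x = (416.0 − 415.2) / (641645 − 642040) = -0.002025
∂h/∂y = (415.7 − 415.2) / (4932164 − 4932409) = -0.002041
|∇h| = √(-0.002025² + -0.002041²) = 0.002875
Seepage velocity v = K·i/n = 0.31 × 0.002875 / 0.29 = 0.003073 m/day = 1.122 m/yr.

1.1 m/yr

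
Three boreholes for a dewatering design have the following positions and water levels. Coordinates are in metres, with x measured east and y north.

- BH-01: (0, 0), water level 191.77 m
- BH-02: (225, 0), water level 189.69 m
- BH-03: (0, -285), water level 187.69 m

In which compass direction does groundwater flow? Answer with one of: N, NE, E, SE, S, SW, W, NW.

∂h/∂x = (189.69 − 191.77) / (225 − 0) = -0.009244
∂h/∂y = (187.69 − 191.77) / (-285 − 0) = +0.01432
Flow = −∇h = (+0.009244 east, -0.01432 north), which points southeast.

SE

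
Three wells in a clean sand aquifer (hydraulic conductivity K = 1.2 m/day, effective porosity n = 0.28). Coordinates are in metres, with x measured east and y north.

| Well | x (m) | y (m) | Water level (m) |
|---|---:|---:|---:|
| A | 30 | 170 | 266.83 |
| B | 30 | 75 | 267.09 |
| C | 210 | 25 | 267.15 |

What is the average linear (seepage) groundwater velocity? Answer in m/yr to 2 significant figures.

Differences from A: to B (Δx, Δy, Δh) = (0, -95, +0.26); to C = (180, -145, +0.32).
Determinant of the coordinate differences = 0·(-145) − 180·(-95) = 17100.
∂h/∂x = [(+0.26)·(-145) − (+0.32)·(-95)] / 17100 = -0.0004269
∂h/∂y = [0·(+0.32) − 180·(+0.26)] / 17100 = -0.002737
|∇h| = √(-0.0004269² + -0.002737²) = 0.00277
Seepage velocity v = K·i/n = 1.2 × 0.00277 / 0.28 = 0.01187 m/day = 4.336 m/yr.

4.3 m/yr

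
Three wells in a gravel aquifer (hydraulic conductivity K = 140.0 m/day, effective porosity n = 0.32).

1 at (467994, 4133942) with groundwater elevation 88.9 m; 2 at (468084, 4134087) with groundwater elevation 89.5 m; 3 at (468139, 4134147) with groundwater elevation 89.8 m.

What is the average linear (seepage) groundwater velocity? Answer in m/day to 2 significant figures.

1.6 m/day

With h = a·x + b·y + c and 1 as origin, the differences give:
  90·a + 145·b = +0.6
  145·a + 205·b = +0.9
Eliminate b (×205 and ×145, subtract): -2575·a = -7.50 → a = ∂h/∂x = +0.002913
Back-substitute: b = ∂h/∂y = +0.002330.
|∇h| = √(0.002913² + 0.002330²) = 0.00373
Seepage velocity v = K·i/n = 140.0 × 0.00373 / 0.32 = 1.632 m/day.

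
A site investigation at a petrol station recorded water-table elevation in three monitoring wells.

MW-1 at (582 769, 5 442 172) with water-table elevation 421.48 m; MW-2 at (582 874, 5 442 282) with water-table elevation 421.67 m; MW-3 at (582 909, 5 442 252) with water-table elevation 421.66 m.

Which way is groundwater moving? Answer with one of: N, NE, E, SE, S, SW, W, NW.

With h = a·x + b·y + c and MW-1 as origin, the differences give:
  105·a + 110·b = +0.19
  140·a + 80·b = +0.18
Eliminate b (×80 and ×110, subtract): -7000·a = -4.600 → a = ∂h/∂x = +0.0006571
Back-substitute: b = ∂h/∂y = +0.001100.
Flow = −∇h = (-0.0006571 east, -0.001100 north), which points southwest.

SW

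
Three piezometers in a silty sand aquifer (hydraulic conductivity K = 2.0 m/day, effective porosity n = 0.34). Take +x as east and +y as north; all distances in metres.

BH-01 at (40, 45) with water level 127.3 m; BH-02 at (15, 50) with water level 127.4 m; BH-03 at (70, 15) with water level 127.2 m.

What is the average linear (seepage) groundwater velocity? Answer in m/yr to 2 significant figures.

With h = a·x + b·y + c and BH-01 as origin, the differences give:
  (-25)·a + 5·b = +0.1
  30·a + (-30)·b = -0.1
Eliminate b (×(-30) and ×5, subtract): 600·a = -2.50 → a = ∂h/∂x = -0.004167
Back-substitute: b = ∂h/∂y = -0.0008333.
|∇h| = √(-0.004167² + -0.0008333²) = 0.00425
Seepage velocity v = K·i/n = 2.0 × 0.00425 / 0.34 = 0.025 m/day = 9.131 m/yr.

9.1 m/yr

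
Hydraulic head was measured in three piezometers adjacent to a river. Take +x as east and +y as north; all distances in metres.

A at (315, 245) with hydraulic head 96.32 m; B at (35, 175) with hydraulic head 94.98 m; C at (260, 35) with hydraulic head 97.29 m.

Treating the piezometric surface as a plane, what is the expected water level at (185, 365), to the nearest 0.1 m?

With h = a·x + b·y + c and A as origin, the differences give:
  (-280)·a + (-70)·b = -1.34
  (-55)·a + (-210)·b = +0.97
Eliminate b (×(-210) and ×(-70), subtract): 54950·a = 349.300 → a = ∂h/∂x = +0.006357
Back-substitute: b = ∂h/∂y = -0.006284.
h(185, 365) = 96.32 + (+0.006357)·(-130) + (-0.006284)·(120) = 96.32 -0.826 -0.754 = 94.740 m.

94.7 m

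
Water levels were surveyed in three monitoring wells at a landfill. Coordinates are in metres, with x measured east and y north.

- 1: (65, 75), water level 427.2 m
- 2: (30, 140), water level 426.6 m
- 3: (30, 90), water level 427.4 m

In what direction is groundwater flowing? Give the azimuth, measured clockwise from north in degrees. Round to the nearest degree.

Three-point gradient (reference 1): Δ to 2 = (-35, 65, -0.6), Δ to 3 = (-35, 15, +0.2).
∂h/∂x = -0.01257, ∂h/∂y = -0.01600 (det = 1750).
Flow direction (−∇h) has components (+0.01257 E, +0.01600 N).
Azimuth = atan2(E, N) = atan2(+0.01257, +0.01600) = 38.2° ≈ 038°.

038°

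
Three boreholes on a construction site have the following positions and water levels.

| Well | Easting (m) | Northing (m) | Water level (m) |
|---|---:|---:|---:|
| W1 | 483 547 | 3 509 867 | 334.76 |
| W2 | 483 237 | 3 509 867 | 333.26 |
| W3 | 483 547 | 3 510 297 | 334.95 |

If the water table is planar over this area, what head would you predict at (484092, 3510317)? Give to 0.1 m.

∂h/∂x = (333.26 − 334.76) / (483237 − 483547) = +0.004839
∂h/∂y = (334.95 − 334.76) / (3510297 − 3509867) = +0.0004419
h(484092, 3510317) = 334.76 + (+0.004839)·(545) + (+0.0004419)·(450) = 334.76 +2.637 +0.199 = 337.596 m.

337.6 m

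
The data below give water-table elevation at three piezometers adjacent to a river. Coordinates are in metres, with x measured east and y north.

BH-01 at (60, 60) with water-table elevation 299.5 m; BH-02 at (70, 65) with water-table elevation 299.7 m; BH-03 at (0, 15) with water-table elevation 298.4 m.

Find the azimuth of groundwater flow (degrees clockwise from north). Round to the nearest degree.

Differences from BH-01: to BH-02 (Δx, Δy, Δh) = (10, 5, +0.2); to BH-03 = (-60, -45, -1.1).
Solve a·Δx + b·Δy = Δh: det = 10·(-45) − (-60)·5 = -150.
∂h/∂x = [(+0.2)·(-45) − (-1.1)·5] / -150 = +0.02333
∂h/∂y = [10·(-1.1) − (-60)·(+0.2)] / -150 = -0.006667
Flow direction (−∇h) has components (-0.02333 E, +0.006667 N).
Azimuth = atan2(E, N) = atan2(-0.02333, +0.006667) = 285.9° ≈ 286°.

286°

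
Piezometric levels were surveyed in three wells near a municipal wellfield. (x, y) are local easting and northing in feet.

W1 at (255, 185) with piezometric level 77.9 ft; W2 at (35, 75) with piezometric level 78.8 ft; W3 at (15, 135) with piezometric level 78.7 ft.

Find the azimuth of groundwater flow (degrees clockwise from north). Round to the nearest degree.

Taking W1 as reference: W2−W1 = (-220, -110, +0.9); W3−W1 = (-240, -50, +0.8).
Determinant of the coordinate differences = (-220)·(-50) − (-240)·(-110) = -15400.
∂h/∂x = [(+0.9)·(-50) − (+0.8)·(-110)] / -15400 = -0.002792
∂h/∂y = [(-220)·(+0.8) − (-240)·(+0.9)] / -15400 = -0.002597
Flow direction (−∇h) has components (+0.002792 E, +0.002597 N).
Azimuth = atan2(E, N) = atan2(+0.002792, +0.002597) = 47.1° ≈ 047°.

047°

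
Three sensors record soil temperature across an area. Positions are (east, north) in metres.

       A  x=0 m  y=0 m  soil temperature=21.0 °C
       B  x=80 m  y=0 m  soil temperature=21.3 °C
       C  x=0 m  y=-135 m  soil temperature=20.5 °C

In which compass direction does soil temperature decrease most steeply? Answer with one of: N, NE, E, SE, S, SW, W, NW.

SW

∂T/∂x = (21.3 − 21.0) / (80 − 0) = +0.003750
∂T/∂y = (20.5 − 21.0) / (-135 − 0) = +0.003704
Steepest decrease is along −∇f = (-0.003750 E, -0.003704 N) → southwest.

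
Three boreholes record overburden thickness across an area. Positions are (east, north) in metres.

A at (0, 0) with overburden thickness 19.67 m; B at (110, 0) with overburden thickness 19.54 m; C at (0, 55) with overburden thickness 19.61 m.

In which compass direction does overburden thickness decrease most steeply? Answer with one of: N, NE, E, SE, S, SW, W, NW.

NE

∂d/∂x = (19.54 − 19.67) / (110 − 0) = -0.001182
∂d/∂y = (19.61 − 19.67) / (55 − 0) = -0.001091
Steepest decrease is along −∇f = (+0.001182 E, +0.001091 N) → northeast.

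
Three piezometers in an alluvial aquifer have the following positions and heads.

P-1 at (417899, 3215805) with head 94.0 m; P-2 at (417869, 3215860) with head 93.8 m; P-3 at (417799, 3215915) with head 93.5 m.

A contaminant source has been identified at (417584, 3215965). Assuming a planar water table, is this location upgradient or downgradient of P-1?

downgradient

With h = a·x + b·y + c and P-1 as origin, the differences give:
  (-30)·a + 55·b = -0.2
  (-100)·a + 110·b = -0.5
Eliminate b (×110 and ×55, subtract): 2200·a = 5.50 → a = ∂h/∂x = +0.002500
Back-substitute: b = ∂h/∂y = -0.002273.
Head at (417584, 3215965) = 94.0 + (+0.002500)·(-315) + (-0.002273)·(160) = 92.85 m.
That is lower than the 94.0 m at P-1, so the point is downgradient.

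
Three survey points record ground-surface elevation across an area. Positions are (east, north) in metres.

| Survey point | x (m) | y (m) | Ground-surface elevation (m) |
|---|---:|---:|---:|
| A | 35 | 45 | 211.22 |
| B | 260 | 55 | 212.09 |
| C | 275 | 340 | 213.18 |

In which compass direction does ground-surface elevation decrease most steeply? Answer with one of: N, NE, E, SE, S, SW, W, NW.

Differences from A: to B (Δx, Δy, Δh) = (225, 10, +0.87); to C = (240, 295, +1.96).
Solve a·Δx + b·Δy = Δz: det = 225·295 − 240·10 = 63975.
∂z/∂x = [(+0.87)·295 − (+1.96)·10] / 63975 = +0.003705
∂z/∂y = [225·(+1.96) − 240·(+0.87)] / 63975 = +0.003630
Steepest decrease is along −∇f = (-0.003705 E, -0.003630 N) → southwest.

SW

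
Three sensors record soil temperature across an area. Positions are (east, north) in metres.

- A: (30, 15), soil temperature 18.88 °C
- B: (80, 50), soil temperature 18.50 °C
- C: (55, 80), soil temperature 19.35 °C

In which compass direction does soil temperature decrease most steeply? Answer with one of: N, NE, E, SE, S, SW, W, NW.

Three-point gradient (reference A): Δ to B = (50, 35, -0.38), Δ to C = (25, 65, +0.47).
∂T/∂x = -0.01733, ∂T/∂y = +0.01389 (det = 2375).
Steepest decrease is along −∇f = (+0.01733 E, -0.01389 N) → southeast.

SE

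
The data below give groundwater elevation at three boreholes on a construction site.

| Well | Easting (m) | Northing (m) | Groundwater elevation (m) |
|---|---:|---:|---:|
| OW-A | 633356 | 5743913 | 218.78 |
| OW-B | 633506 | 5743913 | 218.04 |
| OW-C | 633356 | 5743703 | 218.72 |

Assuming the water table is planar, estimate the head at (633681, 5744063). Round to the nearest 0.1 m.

∂h/∂x = (218.04 − 218.78) / (633506 − 633356) = -0.004933
∂h/∂y = (218.72 − 218.78) / (5743703 − 5743913) = +0.0002857
h(633681, 5744063) = 218.78 + (-0.004933)·(325) + (+0.0002857)·(150) = 218.78 -1.603 +0.043 = 217.220 m.

217.2 m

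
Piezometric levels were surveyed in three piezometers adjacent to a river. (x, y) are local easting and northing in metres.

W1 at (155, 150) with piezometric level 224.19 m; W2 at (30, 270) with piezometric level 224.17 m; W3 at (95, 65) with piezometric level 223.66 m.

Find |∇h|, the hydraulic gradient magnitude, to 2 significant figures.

0.0052

Differences from W1: to W2 (Δx, Δy, Δh) = (-125, 120, -0.02); to W3 = (-60, -85, -0.53).
Determinant of the coordinate differences = (-125)·(-85) − (-60)·120 = 17825.
∂h/∂x = [(-0.02)·(-85) − (-0.53)·120] / 17825 = +0.003663
∂h/∂y = [(-125)·(-0.53) − (-60)·(-0.02)] / 17825 = +0.003649
|∇h| = √(0.003663² + 0.003649²) = 0.00517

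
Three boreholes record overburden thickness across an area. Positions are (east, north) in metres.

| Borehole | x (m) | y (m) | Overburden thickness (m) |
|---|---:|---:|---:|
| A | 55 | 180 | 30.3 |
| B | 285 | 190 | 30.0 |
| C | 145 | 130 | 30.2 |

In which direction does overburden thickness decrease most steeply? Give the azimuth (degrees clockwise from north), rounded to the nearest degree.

Three-point gradient (reference A): Δ to B = (230, 10, -0.3), Δ to C = (90, -50, -0.1).
∂d/∂x = -0.001290, ∂d/∂y = -0.0003226 (det = -12400).
Steepest decrease is along −∇f: components (+0.001290 E, +0.0003226 N).
Azimuth = atan2(+0.001290, +0.0003226) = 76.0° ≈ 076°.

076°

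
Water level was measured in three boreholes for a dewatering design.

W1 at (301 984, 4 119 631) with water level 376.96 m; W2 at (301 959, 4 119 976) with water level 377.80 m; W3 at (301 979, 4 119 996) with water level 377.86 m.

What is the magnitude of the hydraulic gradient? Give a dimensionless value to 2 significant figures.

0.0025

Three-point gradient (reference W1): Δ to W2 = (-25, 345, +0.84), Δ to W3 = (-5, 365, +0.90).
∂h/∂x = +0.0005270, ∂h/∂y = +0.002473 (det = -7400).
|∇h| = √(0.0005270² + 0.002473²) = 0.002529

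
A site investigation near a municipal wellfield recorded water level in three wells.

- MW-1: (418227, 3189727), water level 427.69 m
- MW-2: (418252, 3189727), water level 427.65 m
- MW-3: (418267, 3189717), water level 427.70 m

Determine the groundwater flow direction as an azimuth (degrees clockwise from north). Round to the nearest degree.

012°

Taking MW-1 as reference: MW-2−MW-1 = (25, 0, -0.04); MW-3−MW-1 = (40, -10, +0.01).
Determinant of the coordinate differences = 25·(-10) − 40·0 = -250.
∂h/∂x = [(-0.04)·(-10) − (+0.01)·0] / -250 = -0.001600
∂h/∂y = [25·(+0.01) − 40·(-0.04)] / -250 = -0.007400
Flow direction (−∇h) has components (+0.001600 E, +0.007400 N).
Azimuth = atan2(E, N) = atan2(+0.001600, +0.007400) = 12.2° ≈ 012°.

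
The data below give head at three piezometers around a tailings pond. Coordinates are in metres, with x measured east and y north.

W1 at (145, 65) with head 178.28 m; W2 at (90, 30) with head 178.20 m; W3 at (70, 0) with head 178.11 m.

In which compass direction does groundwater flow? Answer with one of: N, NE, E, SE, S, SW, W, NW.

Taking W1 as reference: W2−W1 = (-55, -35, -0.08); W3−W1 = (-75, -65, -0.17).
Determinant of the coordinate differences = (-55)·(-65) − (-75)·(-35) = 950.
∂h/∂x = [(-0.08)·(-65) − (-0.17)·(-35)] / 950 = -0.0007895
∂h/∂y = [(-55)·(-0.17) − (-75)·(-0.08)] / 950 = +0.003526
Flow = −∇h = (+0.0007895 east, -0.003526 north), which points south.

S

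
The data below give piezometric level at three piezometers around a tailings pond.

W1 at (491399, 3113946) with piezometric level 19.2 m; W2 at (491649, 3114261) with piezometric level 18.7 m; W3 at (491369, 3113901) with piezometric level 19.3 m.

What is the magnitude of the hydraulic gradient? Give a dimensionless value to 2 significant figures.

Differences from W1: to W2 (Δx, Δy, Δh) = (250, 315, -0.5); to W3 = (-30, -45, +0.1).
Determinant of the coordinate differences = 250·(-45) − (-30)·315 = -1800.
∂h/∂x = [(-0.5)·(-45) − (+0.1)·315] / -1800 = +0.005000
∂h/∂y = [250·(+0.1) − (-30)·(-0.5)] / -1800 = -0.005556
|∇h| = √(0.005000² + -0.005556²) = 0.007475

0.0075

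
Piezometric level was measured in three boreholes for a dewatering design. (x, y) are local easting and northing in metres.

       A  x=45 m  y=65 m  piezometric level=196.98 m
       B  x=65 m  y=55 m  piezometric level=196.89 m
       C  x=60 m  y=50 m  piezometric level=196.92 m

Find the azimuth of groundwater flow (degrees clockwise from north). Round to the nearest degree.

Differences from A: to B (Δx, Δy, Δh) = (20, -10, -0.09); to C = (15, -15, -0.06).
Solve a·Δx + b·Δy = Δh: det = 20·(-15) − 15·(-10) = -150.
∂h/∂x = [(-0.09)·(-15) − (-0.06)·(-10)] / -150 = -0.005000
∂h/∂y = [20·(-0.06) − 15·(-0.09)] / -150 = -0.001000
Flow direction (−∇h) has components (+0.005000 E, +0.001000 N).
Azimuth = atan2(E, N) = atan2(+0.005000, +0.001000) = 78.7° ≈ 079°.

079°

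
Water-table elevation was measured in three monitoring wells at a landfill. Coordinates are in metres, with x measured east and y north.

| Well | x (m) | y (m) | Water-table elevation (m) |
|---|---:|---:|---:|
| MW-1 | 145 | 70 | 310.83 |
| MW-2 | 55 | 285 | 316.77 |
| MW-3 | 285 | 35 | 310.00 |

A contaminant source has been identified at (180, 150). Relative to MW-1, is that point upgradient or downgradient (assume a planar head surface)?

upgradient

Taking MW-1 as reference: MW-2−MW-1 = (-90, 215, +5.94); MW-3−MW-1 = (140, -35, -0.83).
Determinant of the coordinate differences = (-90)·(-35) − 140·215 = -26950.
∂h/∂x = [(+5.94)·(-35) − (-0.83)·215] / -26950 = +0.001093
∂h/∂y = [(-90)·(-0.83) − 140·(+5.94)] / -26950 = +0.02809
Head at (180, 150) = 310.83 + (+0.001093)·(35) + (+0.02809)·(80) = 313.12 m.
That is higher than the 310.83 m at MW-1, so the point is upgradient.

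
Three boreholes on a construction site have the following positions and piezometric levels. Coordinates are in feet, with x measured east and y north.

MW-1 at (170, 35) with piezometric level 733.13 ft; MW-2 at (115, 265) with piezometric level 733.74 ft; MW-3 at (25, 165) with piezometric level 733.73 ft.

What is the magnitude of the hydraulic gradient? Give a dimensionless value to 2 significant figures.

0.0031

Differences from MW-1: to MW-2 (Δx, Δy, Δh) = (-55, 230, +0.61); to MW-3 = (-145, 130, +0.60).
Determinant of the coordinate differences = (-55)·130 − (-145)·230 = 26200.
∂h/∂x = [(+0.61)·130 − (+0.60)·230] / 26200 = -0.002240
∂h/∂y = [(-55)·(+0.60) − (-145)·(+0.61)] / 26200 = +0.002116
|∇h| = √(-0.002240² + 0.002116²) = 0.003081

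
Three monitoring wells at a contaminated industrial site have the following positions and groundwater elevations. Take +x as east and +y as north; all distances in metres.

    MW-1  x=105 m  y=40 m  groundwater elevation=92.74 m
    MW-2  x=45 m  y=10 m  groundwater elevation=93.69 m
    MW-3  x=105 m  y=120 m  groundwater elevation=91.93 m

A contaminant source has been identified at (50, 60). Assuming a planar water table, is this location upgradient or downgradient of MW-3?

upgradient

Differences from MW-1: to MW-2 (Δx, Δy, Δh) = (-60, -30, +0.95); to MW-3 = (0, 80, -0.81).
Solve a·Δx + b·Δy = Δh: det = (-60)·80 − 0·(-30) = -4800.
∂h/∂x = [(+0.95)·80 − (-0.81)·(-30)] / -4800 = -0.01077
∂h/∂y = [(-60)·(-0.81) − 0·(+0.95)] / -4800 = -0.01012
Head at (50, 60) = 92.74 + (-0.01077)·(-55) + (-0.01012)·(20) = 93.13 m.
That is higher than the 91.93 m at MW-3, so the point is upgradient.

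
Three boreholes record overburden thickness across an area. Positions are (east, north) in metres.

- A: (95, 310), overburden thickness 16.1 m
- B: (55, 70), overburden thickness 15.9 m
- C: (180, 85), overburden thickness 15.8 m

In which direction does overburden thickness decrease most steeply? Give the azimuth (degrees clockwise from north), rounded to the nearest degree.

With d = a·x + b·y + c and A as origin, the differences give:
  (-40)·a + (-240)·b = -0.2
  85·a + (-225)·b = -0.3
Eliminate b (×(-225) and ×(-240), subtract): 29400·a = -27.00 → a = ∂d/∂x = -0.0009184
Back-substitute: b = ∂d/∂y = +0.0009864.
Steepest decrease is along −∇f: components (+0.0009184 E, -0.0009864 N).
Azimuth = atan2(+0.0009184, -0.0009864) = 137.0° ≈ 137°.

137°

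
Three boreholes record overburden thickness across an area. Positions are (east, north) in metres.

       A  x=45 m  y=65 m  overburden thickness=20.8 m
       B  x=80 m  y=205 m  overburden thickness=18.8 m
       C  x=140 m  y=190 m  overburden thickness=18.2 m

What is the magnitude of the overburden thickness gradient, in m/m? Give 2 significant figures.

Taking A as reference: B−A = (35, 140, -2.0); C−A = (95, 125, -2.6).
Solve a·Δx + b·Δy = Δd: det = 35·125 − 95·140 = -8925.
∂d/∂x = [(-2.0)·125 − (-2.6)·140] / -8925 = -0.01277
∂d/∂y = [35·(-2.6) − 95·(-2.0)] / -8925 = -0.01109
|∇f| = √(-0.01277² + -0.01109²) = 0.01691 m/m

0.017 m/m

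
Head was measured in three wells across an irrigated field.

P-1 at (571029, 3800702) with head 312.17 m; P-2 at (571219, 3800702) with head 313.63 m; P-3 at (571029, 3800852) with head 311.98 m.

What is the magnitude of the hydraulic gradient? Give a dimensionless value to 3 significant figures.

∂h/∂x = (313.63 − 312.17) / (571219 − 571029) = +0.007684
∂h/∂y = (311.98 − 312.17) / (3800852 − 3800702) = -0.001267
|∇h| = √(0.007684² + -0.001267²) = 0.007788

0.00779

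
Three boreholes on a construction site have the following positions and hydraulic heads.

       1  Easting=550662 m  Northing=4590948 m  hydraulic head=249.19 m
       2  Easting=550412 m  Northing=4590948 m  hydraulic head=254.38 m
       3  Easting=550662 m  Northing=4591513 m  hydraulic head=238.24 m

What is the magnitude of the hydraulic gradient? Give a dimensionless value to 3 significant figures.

∂h/∂x = (254.38 − 249.19) / (550412 − 550662) = -0.02076
∂h/∂y = (238.24 − 249.19) / (4591513 − 4590948) = -0.01938
|∇h| = √(-0.02076² + -0.01938²) = 0.0284

0.0284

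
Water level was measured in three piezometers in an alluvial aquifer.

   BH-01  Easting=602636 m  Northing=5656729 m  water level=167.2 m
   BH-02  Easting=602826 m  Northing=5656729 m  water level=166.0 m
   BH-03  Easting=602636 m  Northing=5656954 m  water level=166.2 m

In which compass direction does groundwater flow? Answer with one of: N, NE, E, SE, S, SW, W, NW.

∂h/∂x = (166.0 − 167.2) / (602826 − 602636) = -0.006316
∂h/∂y = (166.2 − 167.2) / (5656954 − 5656729) = -0.004444
Flow = −∇h = (+0.006316 east, +0.004444 north), which points northeast.

NE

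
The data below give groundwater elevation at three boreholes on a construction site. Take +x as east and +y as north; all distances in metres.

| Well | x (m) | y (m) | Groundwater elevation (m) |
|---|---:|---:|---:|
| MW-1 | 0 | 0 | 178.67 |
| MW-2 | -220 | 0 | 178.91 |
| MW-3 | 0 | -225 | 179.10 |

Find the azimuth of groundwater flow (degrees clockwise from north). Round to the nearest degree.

030°

∂h/∂x = (178.91 − 178.67) / (-220 − 0) = -0.001091
∂h/∂y = (179.10 − 178.67) / (-225 − 0) = -0.001911
Flow direction (−∇h) has components (+0.001091 E, +0.001911 N).
Azimuth = atan2(E, N) = atan2(+0.001091, +0.001911) = 29.7° ≈ 030°.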